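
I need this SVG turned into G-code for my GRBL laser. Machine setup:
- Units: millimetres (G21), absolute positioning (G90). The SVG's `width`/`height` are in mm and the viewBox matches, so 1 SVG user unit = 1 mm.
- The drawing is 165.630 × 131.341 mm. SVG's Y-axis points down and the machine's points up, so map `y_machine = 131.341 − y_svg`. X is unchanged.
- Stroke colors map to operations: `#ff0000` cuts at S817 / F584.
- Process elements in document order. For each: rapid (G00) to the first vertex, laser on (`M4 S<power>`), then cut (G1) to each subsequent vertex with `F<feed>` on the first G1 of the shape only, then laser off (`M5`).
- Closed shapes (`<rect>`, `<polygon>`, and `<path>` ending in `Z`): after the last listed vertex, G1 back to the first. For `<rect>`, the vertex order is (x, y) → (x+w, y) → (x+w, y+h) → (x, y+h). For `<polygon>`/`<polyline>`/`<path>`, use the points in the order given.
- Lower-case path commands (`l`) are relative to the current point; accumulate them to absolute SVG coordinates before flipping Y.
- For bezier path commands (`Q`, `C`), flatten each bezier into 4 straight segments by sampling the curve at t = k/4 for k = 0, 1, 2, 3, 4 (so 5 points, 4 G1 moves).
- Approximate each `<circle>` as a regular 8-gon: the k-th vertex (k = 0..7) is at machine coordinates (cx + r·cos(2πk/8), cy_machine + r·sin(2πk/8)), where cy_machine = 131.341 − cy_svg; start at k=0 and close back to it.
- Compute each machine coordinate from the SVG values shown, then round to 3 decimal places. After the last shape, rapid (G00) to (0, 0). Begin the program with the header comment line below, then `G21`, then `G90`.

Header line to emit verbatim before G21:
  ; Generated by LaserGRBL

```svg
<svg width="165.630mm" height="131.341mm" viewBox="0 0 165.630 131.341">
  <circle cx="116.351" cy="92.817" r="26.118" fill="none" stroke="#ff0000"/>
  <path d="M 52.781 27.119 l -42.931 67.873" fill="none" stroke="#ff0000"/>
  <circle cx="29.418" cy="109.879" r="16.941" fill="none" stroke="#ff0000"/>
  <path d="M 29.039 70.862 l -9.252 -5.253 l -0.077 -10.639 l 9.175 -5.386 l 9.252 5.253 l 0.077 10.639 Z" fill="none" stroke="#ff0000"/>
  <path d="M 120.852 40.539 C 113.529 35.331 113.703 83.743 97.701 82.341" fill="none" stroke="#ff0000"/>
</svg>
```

; Generated by LaserGRBL
G21
G90
G00 X142.469 Y38.524
M4 S817
G1 X134.819 Y56.992 F584
G1 X116.351 Y64.642
G1 X97.883 Y56.992
G1 X90.233 Y38.524
G1 X97.883 Y20.056
G1 X116.351 Y12.406
G1 X134.819 Y20.056
G1 X142.469 Y38.524
M5
G00 X52.781 Y104.222
M4 S817
G1 X9.850 Y36.349 F584
M5
G00 X46.359 Y21.462
M4 S817
G1 X41.397 Y33.441 F584
G1 X29.418 Y38.403
G1 X17.439 Y33.441
G1 X12.477 Y21.462
G1 X17.439 Y9.483
G1 X29.418 Y4.521
G1 X41.397 Y9.483
G1 X46.359 Y21.462
M5
G00 X29.039 Y60.479
M4 S817
G1 X19.787 Y65.732 F584
G1 X19.710 Y76.371
G1 X28.885 Y81.757
G1 X38.137 Y76.504
G1 X38.214 Y65.865
G1 X29.039 Y60.479
M5
G00 X120.852 Y90.802
M4 S817
G1 X116.396 Y86.270 F584
G1 X112.531 Y71.328
G1 X107.039 Y55.672
G1 X97.701 Y49.000
M5
G00 X0.000 Y0.000

1 u = 1 mm; y_m = 131.341 − y.

[1] `<circle>` circle, #ff0000→cut S817 F584: (142.469,38.524) → (134.819,56.992) → (116.351,64.642) → (97.883,56.992) → (90.233,38.524) → (97.883,20.056) → (116.351,12.406) → (134.819,20.056) → (142.469,38.524) (closed)

[2] `<path>` line segment, #ff0000→cut S817 F584: (52.781,104.222) → (9.850,36.349)

[3] `<circle>` circle, #ff0000→cut S817 F584: (46.359,21.462) → (41.397,33.441) → (29.418,38.403) → (17.439,33.441) → (12.477,21.462) → (17.439,9.483) → (29.418,4.521) → (41.397,9.483) → (46.359,21.462) (closed)

[4] `<path>` regular polygon, #ff0000→cut S817 F584: (29.039,60.479) → (19.787,65.732) → (19.710,76.371) → (28.885,81.757) → (38.137,76.504) → (38.214,65.865) → (29.039,60.479) (closed)

[5] `<path>` cubic bezier, #ff0000→cut S817 F584: (120.852,90.802) → (116.396,86.270) → (112.531,71.328) → (107.039,55.672) → (97.701,49.000)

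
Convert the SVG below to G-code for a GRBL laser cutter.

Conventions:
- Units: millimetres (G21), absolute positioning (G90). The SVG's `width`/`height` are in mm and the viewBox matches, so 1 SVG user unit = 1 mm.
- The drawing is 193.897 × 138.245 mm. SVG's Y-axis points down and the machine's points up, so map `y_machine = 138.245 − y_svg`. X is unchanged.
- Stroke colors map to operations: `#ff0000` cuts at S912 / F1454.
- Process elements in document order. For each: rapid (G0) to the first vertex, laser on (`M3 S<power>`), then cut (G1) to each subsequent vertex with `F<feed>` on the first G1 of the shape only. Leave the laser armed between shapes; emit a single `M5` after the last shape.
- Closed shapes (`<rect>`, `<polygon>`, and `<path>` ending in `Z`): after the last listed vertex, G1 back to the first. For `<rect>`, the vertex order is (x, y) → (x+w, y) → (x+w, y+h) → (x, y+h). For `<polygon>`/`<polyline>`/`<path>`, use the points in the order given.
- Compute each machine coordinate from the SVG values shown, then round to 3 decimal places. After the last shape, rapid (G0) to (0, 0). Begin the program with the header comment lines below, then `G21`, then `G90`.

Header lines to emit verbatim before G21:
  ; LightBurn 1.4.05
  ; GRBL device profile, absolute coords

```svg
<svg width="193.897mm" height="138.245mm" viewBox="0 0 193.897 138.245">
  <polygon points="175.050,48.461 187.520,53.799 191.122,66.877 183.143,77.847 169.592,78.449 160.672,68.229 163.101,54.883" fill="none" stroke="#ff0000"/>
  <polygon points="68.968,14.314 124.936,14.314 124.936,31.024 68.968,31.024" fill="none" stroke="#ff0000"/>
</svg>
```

1 u = 1 mm; y_m = 138.245 − y.

[1] `<polygon>` regular polygon, #ff0000→cut S912 F1454: (175.050,89.784) → (187.520,84.446) → (191.122,71.368) → (183.143,60.398) → (169.592,59.796) → (160.672,70.016) → (163.101,83.362) → (175.050,89.784) (closed)

[2] `<polygon>` rectangle, #ff0000→cut S912 F1454: (68.968,123.931) → (124.936,123.931) → (124.936,107.221) → (68.968,107.221) → (68.968,123.931) (closed)

; LightBurn 1.4.05
; GRBL device profile, absolute coords
G21
G90
G0 X175.050 Y89.784
M3 S912
G1 X187.520 Y84.446 F1454
G1 X191.122 Y71.368
G1 X183.143 Y60.398
G1 X169.592 Y59.796
G1 X160.672 Y70.016
G1 X163.101 Y83.362
G1 X175.050 Y89.784
G0 X68.968 Y123.931
M3 S912
G1 X124.936 Y123.931 F1454
G1 X124.936 Y107.221
G1 X68.968 Y107.221
G1 X68.968 Y123.931
M5
G0 X0.000 Y0.000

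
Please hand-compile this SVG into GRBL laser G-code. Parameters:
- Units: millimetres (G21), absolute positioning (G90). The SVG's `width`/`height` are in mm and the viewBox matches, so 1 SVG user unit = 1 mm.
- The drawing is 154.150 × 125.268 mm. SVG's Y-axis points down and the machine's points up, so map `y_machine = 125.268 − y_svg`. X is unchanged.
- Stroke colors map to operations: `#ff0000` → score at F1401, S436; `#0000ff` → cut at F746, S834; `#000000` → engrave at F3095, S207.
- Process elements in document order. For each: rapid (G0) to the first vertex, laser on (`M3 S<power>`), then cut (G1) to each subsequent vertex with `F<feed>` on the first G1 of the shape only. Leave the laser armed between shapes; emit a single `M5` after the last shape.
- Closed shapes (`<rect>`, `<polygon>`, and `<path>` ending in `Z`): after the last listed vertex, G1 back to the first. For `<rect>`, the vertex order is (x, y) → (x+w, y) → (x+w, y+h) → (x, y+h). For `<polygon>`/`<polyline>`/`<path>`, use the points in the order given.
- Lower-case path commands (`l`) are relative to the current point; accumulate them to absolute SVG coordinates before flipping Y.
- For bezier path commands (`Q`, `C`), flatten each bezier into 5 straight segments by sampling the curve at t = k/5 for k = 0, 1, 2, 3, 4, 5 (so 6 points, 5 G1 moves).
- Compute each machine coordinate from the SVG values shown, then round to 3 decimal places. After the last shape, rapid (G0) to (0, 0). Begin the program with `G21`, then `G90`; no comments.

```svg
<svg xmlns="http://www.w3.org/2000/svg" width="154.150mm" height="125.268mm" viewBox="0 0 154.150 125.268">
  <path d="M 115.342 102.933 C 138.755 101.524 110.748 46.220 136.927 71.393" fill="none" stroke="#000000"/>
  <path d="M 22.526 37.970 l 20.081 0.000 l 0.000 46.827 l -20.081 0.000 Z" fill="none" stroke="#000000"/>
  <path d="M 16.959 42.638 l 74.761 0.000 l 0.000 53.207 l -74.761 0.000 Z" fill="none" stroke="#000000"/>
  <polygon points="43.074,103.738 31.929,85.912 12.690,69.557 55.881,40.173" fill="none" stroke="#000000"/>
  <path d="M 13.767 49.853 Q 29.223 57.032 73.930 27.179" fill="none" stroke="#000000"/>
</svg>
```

viewBox `0 0 154.150 125.268` with mm width/height → 1 unit = 1 mm. Flip: y_m = 125.268 − y_svg.

**Shape 1** — `<path>` cubic bezier, stroke `#000000` → engrave (S207, F3095). Control points (SVG): P0=(115.342,102.933), P1=(138.755,101.524), P2=(110.748,46.220), P3=(136.927,71.393); sampled at t=k/5. Machine vertices: (115.342,22.335) → (124.064,28.573) → (125.515,41.296) → (124.763,54.053) → (126.877,60.397) → (136.927,53.875). Open path.

**Shape 2** — `<path>` rectangle, stroke `#000000` → engrave (S207, F3095). Machine vertices: (22.526,87.298) → (42.607,87.298) → (42.607,40.471) → (22.526,40.471) → (22.526,87.298). Closed: final G1 returns to the first vertex.

**Shape 3** — `<path>` rectangle, stroke `#000000` → engrave (S207, F3095). Machine vertices: (16.959,82.630) → (91.720,82.630) → (91.720,29.423) → (16.959,29.423) → (16.959,82.630). Closed: final G1 returns to the first vertex.

**Shape 4** — `<polygon>` closed polygon, stroke `#000000` → engrave (S207, F3095). Machine vertices: (43.074,21.530) → (31.929,39.356) → (12.690,55.711) → (55.881,85.095) → (43.074,21.530). Closed: final G1 returns to the first vertex.

**Shape 5** — `<path>` quadratic bezier, stroke `#000000` → engrave (S207, F3095). Control points (SVG): P0=(13.767,49.853), P1=(29.223,57.032), P2=(73.930,27.179); sampled at t=k/5. Machine vertices: (13.767,75.415) → (21.119,74.025) → (30.812,75.597) → (42.845,80.132) → (57.217,87.629) → (73.930,98.089). Open path.

G21
G90
G0 X115.342 Y22.335
M3 S207
G1 X124.064 Y28.573 F3095
G1 X125.515 Y41.296
G1 X124.763 Y54.053
G1 X126.877 Y60.397
G1 X136.927 Y53.875
G0 X22.526 Y87.298
M3 S207
G1 X42.607 Y87.298 F3095
G1 X42.607 Y40.471
G1 X22.526 Y40.471
G1 X22.526 Y87.298
G0 X16.959 Y82.630
M3 S207
G1 X91.720 Y82.630 F3095
G1 X91.720 Y29.423
G1 X16.959 Y29.423
G1 X16.959 Y82.630
G0 X43.074 Y21.530
M3 S207
G1 X31.929 Y39.356 F3095
G1 X12.690 Y55.711
G1 X55.881 Y85.095
G1 X43.074 Y21.530
G0 X13.767 Y75.415
M3 S207
G1 X21.119 Y74.025 F3095
G1 X30.812 Y75.597
G1 X42.845 Y80.132
G1 X57.217 Y87.629
G1 X73.930 Y98.089
M5
G0 X0.000 Y0.000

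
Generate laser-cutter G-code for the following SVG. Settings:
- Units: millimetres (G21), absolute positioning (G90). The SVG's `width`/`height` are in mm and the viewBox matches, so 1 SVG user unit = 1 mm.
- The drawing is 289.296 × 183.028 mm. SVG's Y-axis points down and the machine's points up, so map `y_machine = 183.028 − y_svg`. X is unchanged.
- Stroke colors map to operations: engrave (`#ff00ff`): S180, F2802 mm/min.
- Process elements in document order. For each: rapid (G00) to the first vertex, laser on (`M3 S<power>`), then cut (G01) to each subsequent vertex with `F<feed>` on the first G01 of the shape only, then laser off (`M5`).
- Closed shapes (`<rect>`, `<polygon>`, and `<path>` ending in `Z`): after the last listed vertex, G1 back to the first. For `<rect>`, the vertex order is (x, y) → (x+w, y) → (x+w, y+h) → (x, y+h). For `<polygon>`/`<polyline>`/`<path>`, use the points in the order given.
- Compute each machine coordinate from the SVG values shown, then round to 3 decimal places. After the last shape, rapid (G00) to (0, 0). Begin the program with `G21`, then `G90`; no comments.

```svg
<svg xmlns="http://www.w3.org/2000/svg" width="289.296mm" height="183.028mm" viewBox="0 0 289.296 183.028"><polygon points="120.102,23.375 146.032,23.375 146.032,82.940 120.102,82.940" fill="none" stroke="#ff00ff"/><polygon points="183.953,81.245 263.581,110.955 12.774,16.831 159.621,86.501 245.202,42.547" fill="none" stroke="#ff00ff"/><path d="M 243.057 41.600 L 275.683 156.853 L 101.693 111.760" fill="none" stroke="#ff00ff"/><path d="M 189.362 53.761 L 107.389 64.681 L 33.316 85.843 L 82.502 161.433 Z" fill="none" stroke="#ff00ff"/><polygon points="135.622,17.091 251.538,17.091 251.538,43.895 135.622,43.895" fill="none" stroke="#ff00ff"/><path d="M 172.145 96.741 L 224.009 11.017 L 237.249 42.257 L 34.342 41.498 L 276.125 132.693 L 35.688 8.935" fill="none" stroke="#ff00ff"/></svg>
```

G21
G90
G00 X120.102 Y159.653
M3 S180
G01 X146.032 Y159.653 F2802
G01 X146.032 Y100.088
G01 X120.102 Y100.088
G01 X120.102 Y159.653
M5
G00 X183.953 Y101.783
M3 S180
G01 X263.581 Y72.073 F2802
G01 X12.774 Y166.197
G01 X159.621 Y96.527
G01 X245.202 Y140.481
G01 X183.953 Y101.783
M5
G00 X243.057 Y141.428
M3 S180
G01 X275.683 Y26.175 F2802
G01 X101.693 Y71.268
M5
G00 X189.362 Y129.267
M3 S180
G01 X107.389 Y118.347 F2802
G01 X33.316 Y97.185
G01 X82.502 Y21.595
G01 X189.362 Y129.267
M5
G00 X135.622 Y165.937
M3 S180
G01 X251.538 Y165.937 F2802
G01 X251.538 Y139.133
G01 X135.622 Y139.133
G01 X135.622 Y165.937
M5
G00 X172.145 Y86.287
M3 S180
G01 X224.009 Y172.011 F2802
G01 X237.249 Y140.771
G01 X34.342 Y141.530
G01 X276.125 Y50.335
G01 X35.688 Y174.093
M5
G00 X0.000 Y0.000

viewBox `0 0 289.296 183.028` with mm width/height → 1 unit = 1 mm. Flip: y_m = 183.028 − y_svg.

**Shape 1** — `<polygon>` rectangle, stroke `#ff00ff` → engrave (S180, F2802). Machine vertices: (120.102,159.653) → (146.032,159.653) → (146.032,100.088) → (120.102,100.088) → (120.102,159.653). Closed: final G1 returns to the first vertex.

**Shape 2** — `<polygon>` closed polygon, stroke `#ff00ff` → engrave (S180, F2802). Machine vertices: (183.953,101.783) → (263.581,72.073) → (12.774,166.197) → (159.621,96.527) → (245.202,140.481) → (183.953,101.783). Closed: final G1 returns to the first vertex.

**Shape 3** — `<path>` open polyline, stroke `#ff00ff` → engrave (S180, F2802). Machine vertices: (243.057,141.428) → (275.683,26.175) → (101.693,71.268). Open path.

**Shape 4** — `<path>` closed polygon, stroke `#ff00ff` → engrave (S180, F2802). Machine vertices: (189.362,129.267) → (107.389,118.347) → (33.316,97.185) → (82.502,21.595) → (189.362,129.267). Closed: final G1 returns to the first vertex.

**Shape 5** — `<polygon>` rectangle, stroke `#ff00ff` → engrave (S180, F2802). Machine vertices: (135.622,165.937) → (251.538,165.937) → (251.538,139.133) → (135.622,139.133) → (135.622,165.937). Closed: final G1 returns to the first vertex.

**Shape 6** — `<path>` open polyline, stroke `#ff00ff` → engrave (S180, F2802). Machine vertices: (172.145,86.287) → (224.009,172.011) → (237.249,140.771) → (34.342,141.530) → (276.125,50.335) → (35.688,174.093). Open path.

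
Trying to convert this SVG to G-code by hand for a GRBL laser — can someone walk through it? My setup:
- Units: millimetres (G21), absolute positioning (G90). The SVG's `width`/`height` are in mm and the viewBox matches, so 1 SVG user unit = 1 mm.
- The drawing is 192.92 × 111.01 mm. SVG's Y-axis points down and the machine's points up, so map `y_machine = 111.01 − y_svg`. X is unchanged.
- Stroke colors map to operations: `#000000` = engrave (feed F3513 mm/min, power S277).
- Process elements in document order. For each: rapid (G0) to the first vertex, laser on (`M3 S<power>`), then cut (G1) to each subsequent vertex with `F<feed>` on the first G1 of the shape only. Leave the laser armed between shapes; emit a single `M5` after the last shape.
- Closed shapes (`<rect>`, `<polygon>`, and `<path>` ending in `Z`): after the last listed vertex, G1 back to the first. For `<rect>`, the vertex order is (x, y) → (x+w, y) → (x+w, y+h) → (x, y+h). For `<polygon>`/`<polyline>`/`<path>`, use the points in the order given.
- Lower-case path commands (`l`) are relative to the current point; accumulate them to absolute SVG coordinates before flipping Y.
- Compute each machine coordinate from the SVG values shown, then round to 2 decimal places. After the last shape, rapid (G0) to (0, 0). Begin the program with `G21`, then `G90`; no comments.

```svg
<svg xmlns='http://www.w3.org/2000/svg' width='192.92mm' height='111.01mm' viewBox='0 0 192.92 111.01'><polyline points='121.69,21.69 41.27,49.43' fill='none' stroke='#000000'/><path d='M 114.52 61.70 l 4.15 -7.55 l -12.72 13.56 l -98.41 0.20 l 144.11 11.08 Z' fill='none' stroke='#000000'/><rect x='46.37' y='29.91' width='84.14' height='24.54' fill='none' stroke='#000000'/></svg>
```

1 u = 1 mm; y_m = 111.01 − y.

[1] `<polyline>` line segment, #000000→engrave S277 F3513: (121.69,89.32) → (41.27,61.58)

[2] `<path>` closed polygon, #000000→engrave S277 F3513: (114.52,49.31) → (118.67,56.86) → (105.95,43.30) → (7.54,43.10) → (151.65,32.02) → (114.52,49.31) (closed)

[3] `<rect>` rectangle, #000000→engrave S277 F3513: (46.37,81.10) → (130.51,81.10) → (130.51,56.56) → (46.37,56.56) → (46.37,81.10) (closed)

G21
G90
G0 X121.69 Y89.32
M3 S277
G1 X41.27 Y61.58 F3513
G0 X114.52 Y49.31
M3 S277
G1 X118.67 Y56.86 F3513
G1 X105.95 Y43.30
G1 X7.54 Y43.10
G1 X151.65 Y32.02
G1 X114.52 Y49.31
G0 X46.37 Y81.10
M3 S277
G1 X130.51 Y81.10 F3513
G1 X130.51 Y56.56
G1 X46.37 Y56.56
G1 X46.37 Y81.10
M5
G0 X0.00 Y0.00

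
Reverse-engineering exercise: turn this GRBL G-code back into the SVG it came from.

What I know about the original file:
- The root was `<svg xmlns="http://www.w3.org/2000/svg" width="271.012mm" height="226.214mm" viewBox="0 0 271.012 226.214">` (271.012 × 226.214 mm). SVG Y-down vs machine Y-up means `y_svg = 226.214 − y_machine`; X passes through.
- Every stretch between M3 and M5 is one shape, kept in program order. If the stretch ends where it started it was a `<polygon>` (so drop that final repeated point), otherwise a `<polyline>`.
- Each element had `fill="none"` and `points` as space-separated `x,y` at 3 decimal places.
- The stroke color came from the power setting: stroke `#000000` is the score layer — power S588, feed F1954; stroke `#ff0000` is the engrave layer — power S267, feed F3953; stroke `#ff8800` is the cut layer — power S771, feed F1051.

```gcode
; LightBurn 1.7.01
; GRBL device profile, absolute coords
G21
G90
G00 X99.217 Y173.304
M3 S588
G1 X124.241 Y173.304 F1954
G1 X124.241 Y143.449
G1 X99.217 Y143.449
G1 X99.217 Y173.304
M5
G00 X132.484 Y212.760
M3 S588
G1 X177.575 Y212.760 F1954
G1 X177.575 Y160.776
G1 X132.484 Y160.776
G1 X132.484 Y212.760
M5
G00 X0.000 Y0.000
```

<svg xmlns="http://www.w3.org/2000/svg" width="271.012mm" height="226.214mm" viewBox="0 0 271.012 226.214">
  <polygon points="99.217,52.910 124.241,52.910 124.241,82.765 99.217,82.765" fill="none" stroke="#000000"/>
  <polygon points="132.484,13.454 177.575,13.454 177.575,65.438 132.484,65.438" fill="none" stroke="#000000"/>
</svg>

Machine Y-up, SVG Y-down with viewBox height 226.214, so y_svg = 226.214 − y_machine; X carries over. Every run uses S588, so all elements get stroke `#000000` (score).

Run 1: The run returns to its start, so emit a `<polygon>` with points (Y-flipped): 99.217,52.910 124.241,52.910 124.241,82.765 99.217,82.765.

Run 2: The run returns to its start, so emit a `<polygon>` with points (Y-flipped): 132.484,13.454 177.575,13.454 177.575,65.438 132.484,65.438.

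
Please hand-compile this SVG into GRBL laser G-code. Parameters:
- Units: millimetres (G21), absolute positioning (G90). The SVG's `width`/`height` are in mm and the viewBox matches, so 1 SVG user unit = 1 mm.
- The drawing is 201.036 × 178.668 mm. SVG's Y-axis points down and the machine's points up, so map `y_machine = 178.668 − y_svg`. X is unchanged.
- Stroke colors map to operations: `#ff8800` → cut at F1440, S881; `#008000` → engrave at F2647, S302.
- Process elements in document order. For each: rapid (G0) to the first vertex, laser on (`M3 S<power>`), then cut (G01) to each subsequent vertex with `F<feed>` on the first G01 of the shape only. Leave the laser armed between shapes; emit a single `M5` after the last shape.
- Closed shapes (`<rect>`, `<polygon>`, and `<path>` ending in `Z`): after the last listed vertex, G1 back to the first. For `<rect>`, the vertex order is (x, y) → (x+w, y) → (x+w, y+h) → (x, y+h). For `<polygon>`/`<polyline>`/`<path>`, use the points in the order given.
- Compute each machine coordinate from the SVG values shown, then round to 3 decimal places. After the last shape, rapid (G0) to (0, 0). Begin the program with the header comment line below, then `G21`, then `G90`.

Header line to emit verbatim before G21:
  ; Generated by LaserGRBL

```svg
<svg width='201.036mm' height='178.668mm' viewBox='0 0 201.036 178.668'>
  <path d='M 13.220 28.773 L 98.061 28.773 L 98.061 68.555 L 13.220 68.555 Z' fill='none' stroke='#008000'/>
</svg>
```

Since the viewBox matches the mm dimensions, user units are millimetres directly. The only transform is the Y-flip y_m = 178.668 − y_svg.

Shape 1 is a rectangle drawn with `<path>`. Its stroke #008000 means engrave at S302, F2647. After flipping Y the toolpath is (13.220,149.895) → (98.061,149.895) → (98.061,110.113) → (13.220,110.113) → (13.220,149.895), returning to the start.

; Generated by LaserGRBL
G21
G90
G0 X13.220 Y149.895
M3 S302
G01 X98.061 Y149.895 F2647
G01 X98.061 Y110.113
G01 X13.220 Y110.113
G01 X13.220 Y149.895
M5
G0 X0.000 Y0.000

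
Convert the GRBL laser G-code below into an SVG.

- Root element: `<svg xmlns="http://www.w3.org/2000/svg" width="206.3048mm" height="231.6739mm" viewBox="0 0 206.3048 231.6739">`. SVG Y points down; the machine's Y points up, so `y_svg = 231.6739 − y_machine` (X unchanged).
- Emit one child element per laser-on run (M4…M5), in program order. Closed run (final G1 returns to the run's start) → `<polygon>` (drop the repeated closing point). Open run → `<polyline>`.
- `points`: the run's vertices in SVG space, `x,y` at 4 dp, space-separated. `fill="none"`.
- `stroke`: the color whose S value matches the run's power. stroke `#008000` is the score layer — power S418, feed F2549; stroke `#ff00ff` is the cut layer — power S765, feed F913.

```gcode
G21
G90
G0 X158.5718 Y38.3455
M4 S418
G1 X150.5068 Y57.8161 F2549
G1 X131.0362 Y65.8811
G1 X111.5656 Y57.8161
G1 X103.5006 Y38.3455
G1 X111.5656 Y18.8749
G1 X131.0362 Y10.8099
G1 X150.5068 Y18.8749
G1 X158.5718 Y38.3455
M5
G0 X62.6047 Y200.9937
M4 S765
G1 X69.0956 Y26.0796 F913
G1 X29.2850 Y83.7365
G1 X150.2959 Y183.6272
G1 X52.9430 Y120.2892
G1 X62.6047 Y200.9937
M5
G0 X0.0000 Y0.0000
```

<svg xmlns="http://www.w3.org/2000/svg" width="206.3048mm" height="231.6739mm" viewBox="0 0 206.3048 231.6739">
  <polygon points="158.5718,193.3284 150.5068,173.8578 131.0362,165.7928 111.5656,173.8578 103.5006,193.3284 111.5656,212.7990 131.0362,220.8640 150.5068,212.7990" fill="none" stroke="#008000"/>
  <polygon points="62.6047,30.6802 69.0956,205.5943 29.2850,147.9374 150.2959,48.0467 52.9430,111.3847" fill="none" stroke="#ff00ff"/>
</svg>

y_svg = 231.6739 − y_m.

[1] S418→`#008000` (score); closed run; points: 158.5718,193.3284 150.5068,173.8578 131.0362,165.7928 111.5656,173.8578 103.5006,193.3284 111.5656,212.7990 131.0362,220.8640 150.5068,212.7990

[2] S765→`#ff00ff` (cut); closed run; points: 62.6047,30.6802 69.0956,205.5943 29.2850,147.9374 150.2959,48.0467 52.9430,111.3847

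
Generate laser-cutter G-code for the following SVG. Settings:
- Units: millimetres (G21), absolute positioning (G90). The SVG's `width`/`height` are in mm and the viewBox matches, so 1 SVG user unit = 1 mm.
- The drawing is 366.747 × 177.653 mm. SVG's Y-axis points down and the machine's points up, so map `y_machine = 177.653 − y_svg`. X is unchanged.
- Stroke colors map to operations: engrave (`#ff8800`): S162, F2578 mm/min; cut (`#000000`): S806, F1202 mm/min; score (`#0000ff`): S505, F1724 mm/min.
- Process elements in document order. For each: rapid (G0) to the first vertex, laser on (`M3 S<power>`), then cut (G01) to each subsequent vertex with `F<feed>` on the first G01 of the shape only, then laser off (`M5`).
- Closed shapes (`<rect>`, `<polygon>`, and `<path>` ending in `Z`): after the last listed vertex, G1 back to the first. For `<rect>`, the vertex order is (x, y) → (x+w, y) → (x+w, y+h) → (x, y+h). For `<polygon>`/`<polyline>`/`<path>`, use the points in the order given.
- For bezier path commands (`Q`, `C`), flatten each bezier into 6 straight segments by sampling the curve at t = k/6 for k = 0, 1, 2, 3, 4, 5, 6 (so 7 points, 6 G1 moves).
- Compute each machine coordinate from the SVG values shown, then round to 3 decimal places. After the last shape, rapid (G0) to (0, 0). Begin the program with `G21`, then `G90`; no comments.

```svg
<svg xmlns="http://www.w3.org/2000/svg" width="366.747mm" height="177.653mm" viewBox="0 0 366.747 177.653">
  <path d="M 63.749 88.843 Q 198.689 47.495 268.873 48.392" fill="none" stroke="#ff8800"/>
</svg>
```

G21
G90
G0 X63.749 Y88.810
M3 S162
G01 X106.930 Y101.419 F2578
G01 X146.514 Y111.681
G01 X182.500 Y119.597
G01 X214.889 Y125.165
G01 X243.680 Y128.387
G01 X268.873 Y129.261
M5
G0 X0.000 Y0.000

viewBox `0 0 366.747 177.653` with mm width/height → 1 unit = 1 mm. Flip: y_m = 177.653 − y_svg.

**Shape 1** — `<path>` quadratic bezier, stroke `#ff8800` → engrave (S162, F2578). Control points (SVG): P0=(63.749,88.843), P1=(198.689,47.495), P2=(268.873,48.392); sampled at t=k/6. Machine vertices: (63.749,88.810) → (106.930,101.419) → (146.514,111.681) → (182.500,119.597) → (214.889,125.165) → (243.680,128.387) → (268.873,129.261). Open path.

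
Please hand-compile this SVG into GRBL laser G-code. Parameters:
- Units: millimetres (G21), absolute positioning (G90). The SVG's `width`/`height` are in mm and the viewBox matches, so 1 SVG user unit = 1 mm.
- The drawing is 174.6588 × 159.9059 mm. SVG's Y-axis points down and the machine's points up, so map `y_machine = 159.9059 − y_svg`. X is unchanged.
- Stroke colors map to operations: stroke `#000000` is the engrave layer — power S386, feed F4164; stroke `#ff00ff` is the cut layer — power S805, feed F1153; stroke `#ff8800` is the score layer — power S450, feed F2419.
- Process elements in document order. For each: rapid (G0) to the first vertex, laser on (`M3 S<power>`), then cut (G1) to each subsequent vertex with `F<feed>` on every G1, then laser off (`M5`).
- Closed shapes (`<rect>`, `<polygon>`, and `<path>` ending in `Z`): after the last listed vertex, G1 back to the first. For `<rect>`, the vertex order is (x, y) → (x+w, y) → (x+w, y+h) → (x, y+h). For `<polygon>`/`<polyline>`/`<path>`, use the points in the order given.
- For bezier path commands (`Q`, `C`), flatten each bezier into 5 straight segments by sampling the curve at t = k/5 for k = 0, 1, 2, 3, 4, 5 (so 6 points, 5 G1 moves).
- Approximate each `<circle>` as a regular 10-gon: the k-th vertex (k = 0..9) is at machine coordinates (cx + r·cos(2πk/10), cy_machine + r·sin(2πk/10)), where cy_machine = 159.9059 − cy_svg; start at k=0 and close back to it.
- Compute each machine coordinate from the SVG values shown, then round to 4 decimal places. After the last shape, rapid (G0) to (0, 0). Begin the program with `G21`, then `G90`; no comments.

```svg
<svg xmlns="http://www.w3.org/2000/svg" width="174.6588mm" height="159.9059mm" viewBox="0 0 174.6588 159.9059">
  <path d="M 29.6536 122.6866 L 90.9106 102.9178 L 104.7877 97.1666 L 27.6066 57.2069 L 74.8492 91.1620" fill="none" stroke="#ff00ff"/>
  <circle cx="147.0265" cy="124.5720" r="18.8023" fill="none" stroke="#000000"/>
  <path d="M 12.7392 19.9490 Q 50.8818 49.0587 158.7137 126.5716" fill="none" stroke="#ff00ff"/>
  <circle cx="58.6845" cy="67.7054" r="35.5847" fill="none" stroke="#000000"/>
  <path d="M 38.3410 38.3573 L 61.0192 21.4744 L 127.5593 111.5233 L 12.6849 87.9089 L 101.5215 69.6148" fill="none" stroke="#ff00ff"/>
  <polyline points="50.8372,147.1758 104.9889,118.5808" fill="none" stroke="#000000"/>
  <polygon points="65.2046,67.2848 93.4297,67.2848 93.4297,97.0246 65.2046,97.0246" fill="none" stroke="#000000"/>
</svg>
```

viewBox `0 0 174.6588 159.9059` with mm width/height → 1 unit = 1 mm. Flip: y_m = 159.9059 − y_svg.

**Shape 1** — `<path>` open polyline, stroke `#ff00ff` → cut (S805, F1153). Machine vertices: (29.6536,37.2193) → (90.9106,56.9881) → (104.7877,62.7393) → (27.6066,102.6990) → (74.8492,68.7439). Open path.

**Shape 2** — `<circle>` circle, stroke `#000000` → engrave (S386, F4164). Machine vertices: (165.8288,35.3339) → (162.2379,46.3856) → (152.8367,53.2159) → (141.2163,53.2159) → (131.8151,46.3856) → (128.2242,35.3339) → (131.8151,24.2822) → (141.2163,17.4519) → (152.8367,17.4519) → (162.2379,24.2822) → (165.8288,35.3339). Closed: final G1 returns to the first vertex.

**Shape 3** — `<path>` quadratic bezier, stroke `#ff00ff` → cut (S805, F1153). Control points (SVG): P0=(12.7392,19.9490), P1=(50.8818,49.0587), P2=(158.7137,126.5716); sampled at t=k/5. Machine vertices: (12.7392,139.9569) → (30.7838,126.3769) → (54.4036,108.9246) → (83.5985,87.6001) → (118.3685,62.4033) → (158.7137,33.3343). Open path.

**Shape 4** — `<circle>` circle, stroke `#000000` → engrave (S386, F4164). Machine vertices: (94.2692,92.2005) → (87.4731,113.1167) → (69.6808,126.0436) → (47.6882,126.0436) → (29.8959,113.1167) → (23.0998,92.2005) → (29.8959,71.2843) → (47.6882,58.3574) → (69.6808,58.3574) → (87.4731,71.2843) → (94.2692,92.2005). Closed: final G1 returns to the first vertex.

**Shape 5** — `<path>` open polyline, stroke `#ff00ff` → cut (S805, F1153). Machine vertices: (38.3410,121.5486) → (61.0192,138.4315) → (127.5593,48.3826) → (12.6849,71.9970) → (101.5215,90.2911). Open path.

**Shape 6** — `<polyline>` line segment, stroke `#000000` → engrave (S386, F4164). Machine vertices: (50.8372,12.7301) → (104.9889,41.3251). Open path.

**Shape 7** — `<polygon>` rectangle, stroke `#000000` → engrave (S386, F4164). Machine vertices: (65.2046,92.6211) → (93.4297,92.6211) → (93.4297,62.8813) → (65.2046,62.8813) → (65.2046,92.6211). Closed: final G1 returns to the first vertex.

G21
G90
G0 X29.6536 Y37.2193
M3 S805
G1 X90.9106 Y56.9881 F1153
G1 X104.7877 Y62.7393 F1153
G1 X27.6066 Y102.6990 F1153
G1 X74.8492 Y68.7439 F1153
M5
G0 X165.8288 Y35.3339
M3 S386
G1 X162.2379 Y46.3856 F4164
G1 X152.8367 Y53.2159 F4164
G1 X141.2163 Y53.2159 F4164
G1 X131.8151 Y46.3856 F4164
G1 X128.2242 Y35.3339 F4164
G1 X131.8151 Y24.2822 F4164
G1 X141.2163 Y17.4519 F4164
G1 X152.8367 Y17.4519 F4164
G1 X162.2379 Y24.2822 F4164
G1 X165.8288 Y35.3339 F4164
M5
G0 X12.7392 Y139.9569
M3 S805
G1 X30.7838 Y126.3769 F1153
G1 X54.4036 Y108.9246 F1153
G1 X83.5985 Y87.6001 F1153
G1 X118.3685 Y62.4033 F1153
G1 X158.7137 Y33.3343 F1153
M5
G0 X94.2692 Y92.2005
M3 S386
G1 X87.4731 Y113.1167 F4164
G1 X69.6808 Y126.0436 F4164
G1 X47.6882 Y126.0436 F4164
G1 X29.8959 Y113.1167 F4164
G1 X23.0998 Y92.2005 F4164
G1 X29.8959 Y71.2843 F4164
G1 X47.6882 Y58.3574 F4164
G1 X69.6808 Y58.3574 F4164
G1 X87.4731 Y71.2843 F4164
G1 X94.2692 Y92.2005 F4164
M5
G0 X38.3410 Y121.5486
M3 S805
G1 X61.0192 Y138.4315 F1153
G1 X127.5593 Y48.3826 F1153
G1 X12.6849 Y71.9970 F1153
G1 X101.5215 Y90.2911 F1153
M5
G0 X50.8372 Y12.7301
M3 S386
G1 X104.9889 Y41.3251 F4164
M5
G0 X65.2046 Y92.6211
M3 S386
G1 X93.4297 Y92.6211 F4164
G1 X93.4297 Y62.8813 F4164
G1 X65.2046 Y62.8813 F4164
G1 X65.2046 Y92.6211 F4164
M5
G0 X0.0000 Y0.0000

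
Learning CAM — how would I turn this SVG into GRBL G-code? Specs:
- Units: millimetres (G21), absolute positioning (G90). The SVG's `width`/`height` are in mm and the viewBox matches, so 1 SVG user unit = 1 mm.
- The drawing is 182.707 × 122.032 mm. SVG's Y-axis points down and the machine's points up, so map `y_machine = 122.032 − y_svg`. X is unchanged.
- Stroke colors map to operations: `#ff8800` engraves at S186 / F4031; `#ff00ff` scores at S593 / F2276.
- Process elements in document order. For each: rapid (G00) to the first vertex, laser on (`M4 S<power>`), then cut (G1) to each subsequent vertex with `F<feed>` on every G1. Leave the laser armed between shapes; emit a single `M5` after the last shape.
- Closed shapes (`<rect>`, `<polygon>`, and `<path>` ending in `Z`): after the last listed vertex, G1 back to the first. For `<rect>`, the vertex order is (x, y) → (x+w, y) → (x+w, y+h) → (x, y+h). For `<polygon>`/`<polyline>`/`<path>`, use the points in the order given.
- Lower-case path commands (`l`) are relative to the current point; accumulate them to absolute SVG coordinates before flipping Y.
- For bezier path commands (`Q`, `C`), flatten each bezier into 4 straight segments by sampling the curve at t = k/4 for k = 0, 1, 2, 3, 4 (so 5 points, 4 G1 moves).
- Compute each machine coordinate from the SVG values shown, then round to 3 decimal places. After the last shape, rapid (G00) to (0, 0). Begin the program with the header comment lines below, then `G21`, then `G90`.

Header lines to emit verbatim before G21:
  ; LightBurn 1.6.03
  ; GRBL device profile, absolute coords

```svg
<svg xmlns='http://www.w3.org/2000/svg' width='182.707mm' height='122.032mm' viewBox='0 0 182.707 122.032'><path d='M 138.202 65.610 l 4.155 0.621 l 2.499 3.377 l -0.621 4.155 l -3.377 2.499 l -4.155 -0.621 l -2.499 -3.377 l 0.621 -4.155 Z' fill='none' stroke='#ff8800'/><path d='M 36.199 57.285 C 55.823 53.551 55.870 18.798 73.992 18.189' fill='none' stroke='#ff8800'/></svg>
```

; LightBurn 1.6.03
; GRBL device profile, absolute coords
G21
G90
G00 X138.202 Y56.422
M4 S186
G1 X142.357 Y55.801 F4031
G1 X144.856 Y52.424 F4031
G1 X144.235 Y48.269 F4031
G1 X140.858 Y45.770 F4031
G1 X136.703 Y46.391 F4031
G1 X134.204 Y49.768 F4031
G1 X134.825 Y53.923 F4031
G1 X138.202 Y56.422 F4031
G00 X36.199 Y64.747
M4 S186
G1 X47.835 Y72.345 F4031
G1 X55.659 Y85.467 F4031
G1 X63.201 Y98.002 F4031
G1 X73.992 Y103.843 F4031
M5
G00 X0.000 Y0.000

Since the viewBox matches the mm dimensions, user units are millimetres directly. The only transform is the Y-flip y_m = 122.032 − y_svg.

Shape 1 is a regular polygon drawn with `<path>`. Its stroke #ff8800 means engrave at S186, F4031. After flipping Y the toolpath is (138.202,56.422) → (142.357,55.801) → (144.856,52.424) → (144.235,48.269) → (140.858,45.770) → (136.703,46.391) → (134.204,49.768) → (134.825,53.923) → (138.202,56.422), returning to the start.

Shape 2 is a cubic bezier drawn with `<path>`. Its stroke #ff8800 means engrave at S186, F4031. After flipping Y the toolpath is (36.199,64.747) → (47.835,72.345) → (55.659,85.467) → (63.201,98.002) → (73.992,103.843).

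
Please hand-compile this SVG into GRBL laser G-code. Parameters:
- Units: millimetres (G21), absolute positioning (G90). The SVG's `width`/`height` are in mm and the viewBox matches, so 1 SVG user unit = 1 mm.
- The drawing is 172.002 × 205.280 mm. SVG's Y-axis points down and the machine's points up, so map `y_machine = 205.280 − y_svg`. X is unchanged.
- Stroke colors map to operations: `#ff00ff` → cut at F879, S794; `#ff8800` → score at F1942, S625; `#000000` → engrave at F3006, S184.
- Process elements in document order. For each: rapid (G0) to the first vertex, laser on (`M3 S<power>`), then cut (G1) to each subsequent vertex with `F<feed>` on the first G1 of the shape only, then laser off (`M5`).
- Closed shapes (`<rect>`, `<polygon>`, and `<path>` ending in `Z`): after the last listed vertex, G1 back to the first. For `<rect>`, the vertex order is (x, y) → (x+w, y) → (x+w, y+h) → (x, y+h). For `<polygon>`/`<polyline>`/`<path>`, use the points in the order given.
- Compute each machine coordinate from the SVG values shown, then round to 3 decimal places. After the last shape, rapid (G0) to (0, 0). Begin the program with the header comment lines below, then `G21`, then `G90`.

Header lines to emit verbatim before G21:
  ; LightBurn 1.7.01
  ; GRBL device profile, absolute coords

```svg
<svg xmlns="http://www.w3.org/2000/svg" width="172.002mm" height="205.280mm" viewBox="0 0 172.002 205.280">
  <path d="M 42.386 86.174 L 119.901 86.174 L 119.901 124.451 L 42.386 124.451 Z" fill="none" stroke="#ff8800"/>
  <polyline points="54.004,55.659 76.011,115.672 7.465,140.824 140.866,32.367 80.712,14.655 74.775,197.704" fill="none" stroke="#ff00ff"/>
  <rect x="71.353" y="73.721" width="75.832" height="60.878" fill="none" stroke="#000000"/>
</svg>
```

1 u = 1 mm; y_m = 205.280 − y.

[1] `<path>` rectangle, #ff8800→score S625 F1942: (42.386,119.106) → (119.901,119.106) → (119.901,80.829) → (42.386,80.829) → (42.386,119.106) (closed)

[2] `<polyline>` open polyline, #ff00ff→cut S794 F879: (54.004,149.621) → (76.011,89.608) → (7.465,64.456) → (140.866,172.913) → (80.712,190.625) → (74.775,7.576)

[3] `<rect>` rectangle, #000000→engrave S184 F3006: (71.353,131.559) → (147.185,131.559) → (147.185,70.681) → (71.353,70.681) → (71.353,131.559) (closed)

; LightBurn 1.7.01
; GRBL device profile, absolute coords
G21
G90
G0 X42.386 Y119.106
M3 S625
G1 X119.901 Y119.106 F1942
G1 X119.901 Y80.829
G1 X42.386 Y80.829
G1 X42.386 Y119.106
M5
G0 X54.004 Y149.621
M3 S794
G1 X76.011 Y89.608 F879
G1 X7.465 Y64.456
G1 X140.866 Y172.913
G1 X80.712 Y190.625
G1 X74.775 Y7.576
M5
G0 X71.353 Y131.559
M3 S184
G1 X147.185 Y131.559 F3006
G1 X147.185 Y70.681
G1 X71.353 Y70.681
G1 X71.353 Y131.559
M5
G0 X0.000 Y0.000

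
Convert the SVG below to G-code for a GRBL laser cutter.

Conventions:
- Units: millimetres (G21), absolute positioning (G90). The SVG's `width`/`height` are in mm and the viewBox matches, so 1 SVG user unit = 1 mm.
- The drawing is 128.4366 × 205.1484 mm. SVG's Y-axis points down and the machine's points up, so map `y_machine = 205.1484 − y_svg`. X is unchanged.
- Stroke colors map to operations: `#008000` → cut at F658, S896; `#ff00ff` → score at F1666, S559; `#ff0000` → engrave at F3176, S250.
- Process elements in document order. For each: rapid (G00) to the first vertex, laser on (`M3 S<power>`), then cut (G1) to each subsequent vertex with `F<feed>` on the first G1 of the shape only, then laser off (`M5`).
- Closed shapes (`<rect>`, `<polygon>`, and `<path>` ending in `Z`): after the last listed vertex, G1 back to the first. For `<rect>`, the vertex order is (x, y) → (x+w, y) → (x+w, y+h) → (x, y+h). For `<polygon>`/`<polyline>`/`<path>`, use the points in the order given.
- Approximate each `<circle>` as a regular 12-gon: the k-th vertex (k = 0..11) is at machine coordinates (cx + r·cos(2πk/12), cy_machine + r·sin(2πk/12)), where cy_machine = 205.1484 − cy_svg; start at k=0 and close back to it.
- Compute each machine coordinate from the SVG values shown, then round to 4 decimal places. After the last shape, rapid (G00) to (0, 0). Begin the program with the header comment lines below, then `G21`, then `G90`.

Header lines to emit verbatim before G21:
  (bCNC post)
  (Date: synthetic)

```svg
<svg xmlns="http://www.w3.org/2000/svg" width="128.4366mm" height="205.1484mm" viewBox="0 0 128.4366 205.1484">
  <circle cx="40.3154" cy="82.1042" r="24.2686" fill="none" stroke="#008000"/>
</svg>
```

(bCNC post)
(Date: synthetic)
G21
G90
G00 X64.5840 Y123.0442
M3 S896
G1 X61.3326 Y135.1785 F658
G1 X52.4497 Y144.0614
G1 X40.3154 Y147.3128
G1 X28.1811 Y144.0614
G1 X19.2982 Y135.1785
G1 X16.0468 Y123.0442
G1 X19.2982 Y110.9099
G1 X28.1811 Y102.0270
G1 X40.3154 Y98.7756
G1 X52.4497 Y102.0270
G1 X61.3326 Y110.9099
G1 X64.5840 Y123.0442
M5
G00 X0.0000 Y0.0000

1 u = 1 mm; y_m = 205.1484 − y.

[1] `<circle>` circle, #008000→cut S896 F658: (64.5840,123.0442) → (61.3326,135.1785) → (52.4497,144.0614) → (40.3154,147.3128) → (28.1811,144.0614) → (19.2982,135.1785) → (16.0468,123.0442) → (19.2982,110.9099) → (28.1811,102.0270) → (40.3154,98.7756) → (52.4497,102.0270) → (61.3326,110.9099) → (64.5840,123.0442) (closed)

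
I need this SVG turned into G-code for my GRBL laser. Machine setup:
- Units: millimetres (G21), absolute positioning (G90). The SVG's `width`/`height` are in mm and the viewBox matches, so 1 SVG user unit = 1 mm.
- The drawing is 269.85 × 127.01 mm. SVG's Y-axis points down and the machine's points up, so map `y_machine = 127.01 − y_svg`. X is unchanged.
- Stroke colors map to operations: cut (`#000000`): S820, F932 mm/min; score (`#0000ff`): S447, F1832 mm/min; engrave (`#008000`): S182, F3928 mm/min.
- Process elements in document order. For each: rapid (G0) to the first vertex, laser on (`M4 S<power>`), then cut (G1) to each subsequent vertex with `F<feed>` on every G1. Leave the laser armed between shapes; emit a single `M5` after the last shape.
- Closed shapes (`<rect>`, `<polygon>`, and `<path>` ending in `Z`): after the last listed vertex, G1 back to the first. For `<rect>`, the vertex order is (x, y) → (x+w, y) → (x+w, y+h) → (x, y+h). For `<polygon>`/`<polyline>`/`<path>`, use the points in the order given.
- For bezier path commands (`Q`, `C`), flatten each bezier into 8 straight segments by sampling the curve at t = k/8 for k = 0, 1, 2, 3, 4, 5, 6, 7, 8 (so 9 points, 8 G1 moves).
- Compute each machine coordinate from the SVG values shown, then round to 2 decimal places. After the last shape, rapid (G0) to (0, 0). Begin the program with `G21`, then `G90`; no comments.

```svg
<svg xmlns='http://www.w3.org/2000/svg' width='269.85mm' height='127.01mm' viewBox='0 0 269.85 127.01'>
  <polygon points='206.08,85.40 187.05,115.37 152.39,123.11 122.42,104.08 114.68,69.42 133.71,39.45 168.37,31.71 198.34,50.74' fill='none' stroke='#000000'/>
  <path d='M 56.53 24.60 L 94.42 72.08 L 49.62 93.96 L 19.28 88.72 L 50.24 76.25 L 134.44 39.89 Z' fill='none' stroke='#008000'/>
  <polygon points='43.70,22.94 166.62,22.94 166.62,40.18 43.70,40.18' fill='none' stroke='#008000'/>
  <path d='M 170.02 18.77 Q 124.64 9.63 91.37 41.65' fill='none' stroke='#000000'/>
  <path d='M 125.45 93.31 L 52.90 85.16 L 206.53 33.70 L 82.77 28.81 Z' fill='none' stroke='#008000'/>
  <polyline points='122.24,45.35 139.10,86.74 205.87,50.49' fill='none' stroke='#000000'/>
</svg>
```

1 u = 1 mm; y_m = 127.01 − y.

[1] `<polygon>` regular polygon, #000000→cut S820 F932: (206.08,41.61) → (187.05,11.64) → (152.39,3.90) → (122.42,22.93) → (114.68,57.59) → (133.71,87.56) → (168.37,95.30) → (198.34,76.27) → (206.08,41.61) (closed)

[2] `<path>` closed polygon, #008000→engrave S182 F3928: (56.53,102.41) → (94.42,54.93) → (49.62,33.05) → (19.28,38.29) → (50.24,50.76) → (134.44,87.12) → (56.53,102.41) (closed)

[3] `<polygon>` rectangle, #008000→engrave S182 F3928: (43.70,104.07) → (166.62,104.07) → (166.62,86.83) → (43.70,86.83) → (43.70,104.07) (closed)

[4] `<path>` quadratic bezier, #000000→cut S820 F932: (170.02,108.24) → (158.86,109.88) → (148.09,110.24) → (137.69,109.31) → (127.67,107.09) → (118.03,103.59) → (108.76,98.80) → (99.88,92.72) → (91.37,85.36)

[5] `<path>` closed polygon, #008000→engrave S182 F3928: (125.45,33.70) → (52.90,41.85) → (206.53,93.31) → (82.77,98.20) → (125.45,33.70) (closed)

[6] `<polyline>` open polyline, #000000→cut S820 F932: (122.24,81.66) → (139.10,40.27) → (205.87,76.52)

G21
G90
G0 X206.08 Y41.61
M4 S820
G1 X187.05 Y11.64 F932
G1 X152.39 Y3.90 F932
G1 X122.42 Y22.93 F932
G1 X114.68 Y57.59 F932
G1 X133.71 Y87.56 F932
G1 X168.37 Y95.30 F932
G1 X198.34 Y76.27 F932
G1 X206.08 Y41.61 F932
G0 X56.53 Y102.41
M4 S182
G1 X94.42 Y54.93 F3928
G1 X49.62 Y33.05 F3928
G1 X19.28 Y38.29 F3928
G1 X50.24 Y50.76 F3928
G1 X134.44 Y87.12 F3928
G1 X56.53 Y102.41 F3928
G0 X43.70 Y104.07
M4 S182
G1 X166.62 Y104.07 F3928
G1 X166.62 Y86.83 F3928
G1 X43.70 Y86.83 F3928
G1 X43.70 Y104.07 F3928
G0 X170.02 Y108.24
M4 S820
G1 X158.86 Y109.88 F932
G1 X148.09 Y110.24 F932
G1 X137.69 Y109.31 F932
G1 X127.67 Y107.09 F932
G1 X118.03 Y103.59 F932
G1 X108.76 Y98.80 F932
G1 X99.88 Y92.72 F932
G1 X91.37 Y85.36 F932
G0 X125.45 Y33.70
M4 S182
G1 X52.90 Y41.85 F3928
G1 X206.53 Y93.31 F3928
G1 X82.77 Y98.20 F3928
G1 X125.45 Y33.70 F3928
G0 X122.24 Y81.66
M4 S820
G1 X139.10 Y40.27 F932
G1 X205.87 Y76.52 F932
M5
G0 X0.00 Y0.00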